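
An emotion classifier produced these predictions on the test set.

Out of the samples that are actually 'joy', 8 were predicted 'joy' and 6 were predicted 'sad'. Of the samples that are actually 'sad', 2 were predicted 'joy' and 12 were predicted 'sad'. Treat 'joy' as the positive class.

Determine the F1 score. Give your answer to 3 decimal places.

Precision = TP/(TP+FP) = 8/10 = 0.8000
Recall = TP/(TP+FN) = 8/14 = 0.5714
F1 = 2·TP/(2·TP+FP+FN) = 16/24 = 0.667

0.667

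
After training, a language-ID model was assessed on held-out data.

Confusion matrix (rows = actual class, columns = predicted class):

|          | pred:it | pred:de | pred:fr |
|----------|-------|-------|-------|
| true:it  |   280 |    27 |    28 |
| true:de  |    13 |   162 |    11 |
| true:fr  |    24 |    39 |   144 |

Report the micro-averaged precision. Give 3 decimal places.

0.805

Micro-averaging pools counts across classes: ΣTP=586, ΣFP=142, ΣFN=142.
Micro-precision = TP/(TP+FP) on pooled counts = 0.805 (equals overall accuracy in single-label multiclass).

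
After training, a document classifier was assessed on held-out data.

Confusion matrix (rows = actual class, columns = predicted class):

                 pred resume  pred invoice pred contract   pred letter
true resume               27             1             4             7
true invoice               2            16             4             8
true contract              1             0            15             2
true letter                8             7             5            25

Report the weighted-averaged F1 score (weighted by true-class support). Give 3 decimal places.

Per-class F1 score (2·TP/(2·TP+FP+FN)):
  resume: TP=27, FP=2+1+8=11, FN=1+4+7=12 → 54/77 = 0.7013
  invoice: TP=16, FP=1+0+7=8, FN=2+4+8=14 → 32/54 = 0.5926
  contract: TP=15, FP=4+4+5=13, FN=1+0+2=3 → 30/46 = 0.6522
  letter: TP=25, FP=7+8+2=17, FN=8+7+5=20 → 50/87 = 0.5747
Weighted-F1 score = Σ (supportᵢ/N)·F1 scoreᵢ with N=132: (39/132)·0.7013 + (30/132)·0.5926 + (18/132)·0.6522 + (45/132)·0.5747 = 0.627

0.627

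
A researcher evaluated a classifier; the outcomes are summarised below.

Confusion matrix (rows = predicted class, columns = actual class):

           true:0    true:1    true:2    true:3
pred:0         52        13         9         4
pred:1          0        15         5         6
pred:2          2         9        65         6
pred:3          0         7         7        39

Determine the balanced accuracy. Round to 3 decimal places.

Balanced accuracy = mean of per-class recall.
  0: recall = 52/54 = 0.9630
  1: recall = 15/44 = 0.3409
  2: recall = 65/86 = 0.7558
  3: recall = 39/55 = 0.7091
Mean = (0.9630 + 0.3409 + 0.7558 + 0.7091) / 4 = 0.692

0.692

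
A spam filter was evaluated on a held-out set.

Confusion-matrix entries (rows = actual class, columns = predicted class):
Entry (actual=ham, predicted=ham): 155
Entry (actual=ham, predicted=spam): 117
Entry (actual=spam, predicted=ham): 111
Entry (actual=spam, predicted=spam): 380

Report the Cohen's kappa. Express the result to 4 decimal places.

0.3455

Observed agreement pₒ = trace/N = 535/763 = 0.70118
Expected agreement pₑ = Σ (rowᵢ·colᵢ)/N² = (272·266 + 491·497)/763² = 0.54345
κ = (pₒ − pₑ)/(1 − pₑ) = (0.70118 − 0.54345)/(1 − 0.54345) = 0.3455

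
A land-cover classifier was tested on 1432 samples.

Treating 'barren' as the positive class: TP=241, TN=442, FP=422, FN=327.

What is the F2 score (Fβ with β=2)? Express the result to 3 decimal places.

0.411

Fβ = (1+β²)·TP / ((1+β²)·TP + β²·FN + FP), with β²=4
= 5·241 / (5·241 + 4·327 + 422) = 0.411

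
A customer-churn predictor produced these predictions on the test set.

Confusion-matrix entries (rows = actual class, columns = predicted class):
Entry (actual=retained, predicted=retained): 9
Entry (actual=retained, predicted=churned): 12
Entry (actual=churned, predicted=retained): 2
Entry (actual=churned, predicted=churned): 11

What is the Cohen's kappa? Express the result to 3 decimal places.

0.240

Observed agreement pₒ = trace/N = 20/34 = 0.5882
Expected agreement pₑ = Σ (rowᵢ·colᵢ)/N² = (21·11 + 13·23)/34² = 0.4585
κ = (pₒ − pₑ)/(1 − pₑ) = (0.5882 − 0.4585)/(1 − 0.4585) = 0.240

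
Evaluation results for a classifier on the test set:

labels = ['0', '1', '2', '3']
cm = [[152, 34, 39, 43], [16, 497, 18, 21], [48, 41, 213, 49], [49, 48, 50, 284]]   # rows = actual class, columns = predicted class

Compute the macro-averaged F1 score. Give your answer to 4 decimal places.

Per-class F1 score (2·TP/(2·TP+FP+FN)):
  0: TP=152, FP=16+48+49=113, FN=34+39+43=116 → 304/533 = 0.57036
  1: TP=497, FP=34+41+48=123, FN=16+18+21=55 → 994/1172 = 0.84812
  2: TP=213, FP=39+18+50=107, FN=48+41+49=138 → 426/671 = 0.63487
  3: TP=284, FP=43+21+49=113, FN=49+48+50=147 → 568/828 = 0.68599
Macro-F1 score = mean = (0.57036 + 0.84812 + 0.63487 + 0.68599) / 4 = 0.6848

0.6848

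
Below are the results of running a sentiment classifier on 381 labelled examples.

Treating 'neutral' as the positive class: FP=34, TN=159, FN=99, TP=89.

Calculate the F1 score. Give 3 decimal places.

Precision = TP/(TP+FP) = 89/123 = 0.7236
Recall = TP/(TP+FN) = 89/188 = 0.4734
F1 = 2·TP/(2·TP+FP+FN) = 178/311 = 0.572

0.572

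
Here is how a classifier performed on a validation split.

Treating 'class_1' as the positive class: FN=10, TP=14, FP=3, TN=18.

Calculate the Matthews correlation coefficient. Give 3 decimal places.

0.453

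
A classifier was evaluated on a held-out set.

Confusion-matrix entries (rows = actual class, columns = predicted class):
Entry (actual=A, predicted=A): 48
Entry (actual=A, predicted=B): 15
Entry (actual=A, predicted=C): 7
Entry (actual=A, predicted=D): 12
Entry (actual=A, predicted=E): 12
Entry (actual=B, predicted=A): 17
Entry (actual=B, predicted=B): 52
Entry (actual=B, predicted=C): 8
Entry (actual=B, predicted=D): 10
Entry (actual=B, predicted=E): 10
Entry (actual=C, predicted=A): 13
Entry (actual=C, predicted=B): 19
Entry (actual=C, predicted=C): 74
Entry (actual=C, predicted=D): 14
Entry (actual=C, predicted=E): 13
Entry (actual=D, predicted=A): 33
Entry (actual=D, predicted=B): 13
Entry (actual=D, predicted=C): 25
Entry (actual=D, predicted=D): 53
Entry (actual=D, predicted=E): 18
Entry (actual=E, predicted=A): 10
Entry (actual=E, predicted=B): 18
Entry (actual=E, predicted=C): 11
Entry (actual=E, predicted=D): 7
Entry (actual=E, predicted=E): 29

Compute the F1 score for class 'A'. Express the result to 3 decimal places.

Treat 'A' as positive and all other classes as negative.
F1 score = 2·TP/(2·TP+FP+FN).
A: TP=48, FP=17+13+33+10=73, FN=15+7+12+12=46 → 96/215 = 0.4465

0.447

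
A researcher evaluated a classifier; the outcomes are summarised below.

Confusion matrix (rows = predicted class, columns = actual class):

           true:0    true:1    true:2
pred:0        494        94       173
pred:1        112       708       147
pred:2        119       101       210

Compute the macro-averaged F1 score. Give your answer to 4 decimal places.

0.6199

Per-class F1 score (2·TP/(2·TP+FP+FN)):
  0: TP=494, FP=94+173=267, FN=112+119=231 → 988/1486 = 0.66487
  1: TP=708, FP=112+147=259, FN=94+101=195 → 1416/1870 = 0.75722
  2: TP=210, FP=119+101=220, FN=173+147=320 → 420/960 = 0.43750
Macro-F1 score = mean = (0.66487 + 0.75722 + 0.43750) / 3 = 0.6199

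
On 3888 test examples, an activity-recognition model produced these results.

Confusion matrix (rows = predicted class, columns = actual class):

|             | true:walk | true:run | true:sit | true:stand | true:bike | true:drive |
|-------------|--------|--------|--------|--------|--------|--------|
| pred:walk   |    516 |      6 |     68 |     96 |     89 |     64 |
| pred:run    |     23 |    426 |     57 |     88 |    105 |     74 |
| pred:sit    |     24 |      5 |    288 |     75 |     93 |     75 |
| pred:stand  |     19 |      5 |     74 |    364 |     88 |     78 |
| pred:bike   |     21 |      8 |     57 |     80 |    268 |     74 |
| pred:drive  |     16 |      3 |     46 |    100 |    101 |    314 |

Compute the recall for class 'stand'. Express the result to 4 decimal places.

Treat 'stand' as positive and all other classes as negative.
recall = TP/(TP+FN).
stand: TP=364, FN=96+88+75+80+100=439 → 364/803 = 0.45330

0.4533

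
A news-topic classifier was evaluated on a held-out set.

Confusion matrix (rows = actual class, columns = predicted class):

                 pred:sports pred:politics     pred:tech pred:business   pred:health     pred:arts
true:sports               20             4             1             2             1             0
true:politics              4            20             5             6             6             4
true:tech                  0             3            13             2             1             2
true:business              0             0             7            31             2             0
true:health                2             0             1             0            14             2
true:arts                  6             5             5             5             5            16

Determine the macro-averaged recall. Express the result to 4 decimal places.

0.6118

Per-class recall (TP/(TP+FN)):
  sports: TP=20, FN=4+1+2+1+0=8 → 20/28 = 0.71429
  politics: TP=20, FN=4+5+6+6+4=25 → 20/45 = 0.44444
  tech: TP=13, FN=0+3+2+1+2=8 → 13/21 = 0.61905
  business: TP=31, FN=0+0+7+2+0=9 → 31/40 = 0.77500
  health: TP=14, FN=2+0+1+0+2=5 → 14/19 = 0.73684
  arts: TP=16, FN=6+5+5+5+5=26 → 16/42 = 0.38095
Macro-recall = mean = (0.71429 + 0.44444 + 0.61905 + 0.77500 + 0.73684 + 0.38095) / 6 = 0.6118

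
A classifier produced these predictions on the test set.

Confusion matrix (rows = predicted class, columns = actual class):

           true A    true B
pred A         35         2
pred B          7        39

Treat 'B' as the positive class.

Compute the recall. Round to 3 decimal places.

0.951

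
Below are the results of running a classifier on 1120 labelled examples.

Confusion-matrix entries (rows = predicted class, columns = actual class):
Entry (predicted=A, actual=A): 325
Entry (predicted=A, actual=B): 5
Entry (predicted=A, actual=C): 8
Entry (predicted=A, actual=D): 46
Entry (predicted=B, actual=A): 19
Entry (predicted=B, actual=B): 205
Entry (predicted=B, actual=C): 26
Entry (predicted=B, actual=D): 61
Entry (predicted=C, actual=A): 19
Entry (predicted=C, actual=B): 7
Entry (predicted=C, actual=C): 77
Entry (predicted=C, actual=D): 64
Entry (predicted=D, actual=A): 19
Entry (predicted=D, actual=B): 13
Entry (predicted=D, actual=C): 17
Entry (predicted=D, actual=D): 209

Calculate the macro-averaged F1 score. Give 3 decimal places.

Per-class F1 score (2·TP/(2·TP+FP+FN)):
  A: TP=325, FP=5+8+46=59, FN=19+19+19=57 → 650/766 = 0.8486
  B: TP=205, FP=19+26+61=106, FN=5+7+13=25 → 410/541 = 0.7579
  C: TP=77, FP=19+7+64=90, FN=8+26+17=51 → 154/295 = 0.5220
  D: TP=209, FP=19+13+17=49, FN=46+61+64=171 → 418/638 = 0.6552
Macro-F1 score = mean = (0.8486 + 0.7579 + 0.5220 + 0.6552) / 4 = 0.696

0.696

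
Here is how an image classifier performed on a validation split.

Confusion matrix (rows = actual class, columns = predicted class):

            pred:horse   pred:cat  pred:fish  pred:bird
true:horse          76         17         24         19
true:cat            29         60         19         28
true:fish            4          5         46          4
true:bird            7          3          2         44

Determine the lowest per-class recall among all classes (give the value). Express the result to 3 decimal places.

Per-class recall (TP/(TP+FN)):
  horse: TP=76, FN=17+24+19=60 → 76/136 = 0.5588
  cat: TP=60, FN=29+19+28=76 → 60/136 = 0.4412
  fish: TP=46, FN=4+5+4=13 → 46/59 = 0.7797
  bird: TP=44, FN=7+3+2=12 → 44/56 = 0.7857
Lowest is class 'cat' with recall = 0.441.

0.441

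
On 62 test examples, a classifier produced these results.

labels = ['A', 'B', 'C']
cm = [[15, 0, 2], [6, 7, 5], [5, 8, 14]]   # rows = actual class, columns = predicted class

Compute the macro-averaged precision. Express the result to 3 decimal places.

Per-class precision (TP/(TP+FP)):
  A: TP=15, FP=6+5=11 → 15/26 = 0.5769
  B: TP=7, FP=0+8=8 → 7/15 = 0.4667
  C: TP=14, FP=2+5=7 → 14/21 = 0.6667
Macro-precision = mean = (0.5769 + 0.4667 + 0.6667) / 3 = 0.570

0.570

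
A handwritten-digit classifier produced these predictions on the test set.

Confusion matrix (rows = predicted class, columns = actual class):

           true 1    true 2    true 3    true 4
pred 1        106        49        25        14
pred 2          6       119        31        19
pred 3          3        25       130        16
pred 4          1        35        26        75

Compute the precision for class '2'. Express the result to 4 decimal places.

0.6800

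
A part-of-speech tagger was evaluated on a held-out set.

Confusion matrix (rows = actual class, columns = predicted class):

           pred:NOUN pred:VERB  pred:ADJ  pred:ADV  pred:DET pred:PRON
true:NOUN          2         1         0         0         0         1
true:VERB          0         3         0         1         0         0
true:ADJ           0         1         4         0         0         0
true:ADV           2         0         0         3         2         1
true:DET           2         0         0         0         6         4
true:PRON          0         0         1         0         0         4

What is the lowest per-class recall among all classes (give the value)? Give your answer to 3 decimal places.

Per-class recall (TP/(TP+FN)):
  NOUN: TP=2, FN=1+0+0+0+1=2 → 2/4 = 0.5000
  VERB: TP=3, FN=0+0+1+0+0=1 → 3/4 = 0.7500
  ADJ: TP=4, FN=0+1+0+0+0=1 → 4/5 = 0.8000
  ADV: TP=3, FN=2+0+0+2+1=5 → 3/8 = 0.3750
  DET: TP=6, FN=2+0+0+0+4=6 → 6/12 = 0.5000
  PRON: TP=4, FN=0+0+1+0+0=1 → 4/5 = 0.8000
Lowest is class 'ADV' with recall = 0.375.

0.375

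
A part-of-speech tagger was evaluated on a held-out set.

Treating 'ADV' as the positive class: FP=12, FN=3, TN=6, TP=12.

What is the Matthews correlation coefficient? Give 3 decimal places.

0.149

MCC = (TP·TN − FP·FN) / √((TP+FP)(TP+FN)(TN+FP)(TN+FN))
Numerator = 12·6 − 12·3 = 36
Denominator = √(24·15·18·9) = √58320 = 241.4953
MCC = 36 / 241.4953 = 0.149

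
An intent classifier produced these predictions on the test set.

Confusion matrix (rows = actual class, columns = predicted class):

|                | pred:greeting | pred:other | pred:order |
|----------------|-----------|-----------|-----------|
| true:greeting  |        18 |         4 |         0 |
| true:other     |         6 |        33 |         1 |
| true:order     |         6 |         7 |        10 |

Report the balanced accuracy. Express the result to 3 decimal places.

0.693

Balanced accuracy = mean of per-class recall.
  greeting: recall = 18/22 = 0.8182
  other: recall = 33/40 = 0.8250
  order: recall = 10/23 = 0.4348
Mean = (0.8182 + 0.8250 + 0.4348) / 3 = 0.693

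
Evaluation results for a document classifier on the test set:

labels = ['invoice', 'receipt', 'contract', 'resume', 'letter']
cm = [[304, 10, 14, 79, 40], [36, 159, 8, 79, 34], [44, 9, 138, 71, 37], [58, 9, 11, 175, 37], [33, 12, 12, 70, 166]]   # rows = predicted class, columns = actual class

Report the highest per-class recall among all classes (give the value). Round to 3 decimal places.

0.799

Per-class recall (TP/(TP+FN)):
  invoice: TP=304, FN=36+44+58+33=171 → 304/475 = 0.6400
  receipt: TP=159, FN=10+9+9+12=40 → 159/199 = 0.7990
  contract: TP=138, FN=14+8+11+12=45 → 138/183 = 0.7541
  resume: TP=175, FN=79+79+71+70=299 → 175/474 = 0.3692
  letter: TP=166, FN=40+34+37+37=148 → 166/314 = 0.5287
Highest is class 'receipt' with recall = 0.799.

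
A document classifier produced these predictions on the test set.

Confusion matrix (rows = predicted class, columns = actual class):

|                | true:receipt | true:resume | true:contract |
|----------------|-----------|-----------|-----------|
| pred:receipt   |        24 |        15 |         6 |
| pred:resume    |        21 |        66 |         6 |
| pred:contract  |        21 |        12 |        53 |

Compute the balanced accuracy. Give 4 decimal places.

0.6296

Balanced accuracy = mean of per-class recall.
  receipt: recall = 24/66 = 0.36364
  resume: recall = 66/93 = 0.70968
  contract: recall = 53/65 = 0.81538
Mean = (0.36364 + 0.70968 + 0.81538) / 3 = 0.6296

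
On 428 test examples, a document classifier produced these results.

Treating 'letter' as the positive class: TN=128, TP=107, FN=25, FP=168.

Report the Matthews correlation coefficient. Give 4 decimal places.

MCC = (TP·TN − FP·FN) / √((TP+FP)(TP+FN)(TN+FP)(TN+FN))
Numerator = 107·128 − 168·25 = 9496
Denominator = √(275·132·296·153) = √1643954400 = 40545.7075
MCC = 9496 / 40545.7075 = 0.2342

0.2342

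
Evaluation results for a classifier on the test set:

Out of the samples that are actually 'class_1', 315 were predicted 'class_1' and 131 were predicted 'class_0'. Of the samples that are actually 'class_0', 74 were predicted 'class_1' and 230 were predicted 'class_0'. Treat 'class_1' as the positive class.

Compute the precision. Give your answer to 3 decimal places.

Precision = TP/(TP+FP) = 315/(315+74) = 315/389 = 0.810

0.810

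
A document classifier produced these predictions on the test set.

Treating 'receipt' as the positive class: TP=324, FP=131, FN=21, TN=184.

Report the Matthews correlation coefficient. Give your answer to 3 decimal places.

0.565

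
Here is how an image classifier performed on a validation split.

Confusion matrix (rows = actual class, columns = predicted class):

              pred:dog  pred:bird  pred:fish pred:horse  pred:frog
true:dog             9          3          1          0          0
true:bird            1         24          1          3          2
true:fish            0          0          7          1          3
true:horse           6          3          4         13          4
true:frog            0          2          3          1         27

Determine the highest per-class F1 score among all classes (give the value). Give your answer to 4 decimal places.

0.7826

Per-class F1 score (2·TP/(2·TP+FP+FN)):
  dog: TP=9, FP=1+0+6+0=7, FN=3+1+0+0=4 → 18/29 = 0.62069
  bird: TP=24, FP=3+0+3+2=8, FN=1+1+3+2=7 → 48/63 = 0.76190
  fish: TP=7, FP=1+1+4+3=9, FN=0+0+1+3=4 → 14/27 = 0.51852
  horse: TP=13, FP=0+3+1+1=5, FN=6+3+4+4=17 → 26/48 = 0.54167
  frog: TP=27, FP=0+2+3+4=9, FN=0+2+3+1=6 → 54/69 = 0.78261
Highest is class 'frog' with F1 score = 0.7826.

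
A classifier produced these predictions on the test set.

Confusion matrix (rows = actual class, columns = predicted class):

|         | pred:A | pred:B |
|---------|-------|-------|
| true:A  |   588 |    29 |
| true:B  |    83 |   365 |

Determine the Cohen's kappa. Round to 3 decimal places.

0.781

Observed agreement pₒ = trace/N = 953/1065 = 0.8948
Expected agreement pₑ = Σ (rowᵢ·colᵢ)/N² = (617·671 + 448·394)/1065² = 0.5206
κ = (pₒ − pₑ)/(1 − pₑ) = (0.8948 − 0.5206)/(1 − 0.5206) = 0.781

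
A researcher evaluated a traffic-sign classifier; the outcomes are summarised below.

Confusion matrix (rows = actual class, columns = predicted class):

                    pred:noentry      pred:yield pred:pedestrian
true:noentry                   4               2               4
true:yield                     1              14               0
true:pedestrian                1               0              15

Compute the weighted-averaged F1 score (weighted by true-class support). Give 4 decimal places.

0.7869

Per-class F1 score (2·TP/(2·TP+FP+FN)):
  noentry: TP=4, FP=1+1=2, FN=2+4=6 → 8/16 = 0.50000
  yield: TP=14, FP=2+0=2, FN=1+0=1 → 28/31 = 0.90323
  pedestrian: TP=15, FP=4+0=4, FN=1+0=1 → 30/35 = 0.85714
Weighted-F1 score = Σ (supportᵢ/N)·F1 scoreᵢ with N=41: (10/41)·0.50000 + (15/41)·0.90323 + (16/41)·0.85714 = 0.7869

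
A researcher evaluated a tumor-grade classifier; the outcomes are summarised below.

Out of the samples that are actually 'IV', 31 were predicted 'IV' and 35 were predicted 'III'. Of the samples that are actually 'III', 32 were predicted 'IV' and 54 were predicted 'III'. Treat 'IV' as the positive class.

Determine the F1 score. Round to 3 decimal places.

0.481

Precision = TP/(TP+FP) = 31/63 = 0.4921
Recall = TP/(TP+FN) = 31/66 = 0.4697
F1 = 2·TP/(2·TP+FP+FN) = 62/129 = 0.481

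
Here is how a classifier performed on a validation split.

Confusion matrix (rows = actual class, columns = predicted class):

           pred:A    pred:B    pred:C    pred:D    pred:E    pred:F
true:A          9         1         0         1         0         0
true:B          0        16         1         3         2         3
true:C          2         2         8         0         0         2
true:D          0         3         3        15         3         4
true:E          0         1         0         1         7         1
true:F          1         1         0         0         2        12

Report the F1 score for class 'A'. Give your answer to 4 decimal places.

0.7826

Take TP from the diagonal, FP from the rest of the 'A' prediction marginal, FN from the rest of the 'A' actual marginal.
F1 score = 2·TP/(2·TP+FP+FN).
A: TP=9, FP=0+2+0+0+1=3, FN=1+0+1+0+0=2 → 18/23 = 0.78261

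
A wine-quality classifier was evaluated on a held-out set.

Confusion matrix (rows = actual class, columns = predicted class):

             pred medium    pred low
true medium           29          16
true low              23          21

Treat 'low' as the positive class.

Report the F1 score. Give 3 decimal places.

0.519

Precision = TP/(TP+FP) = 21/37 = 0.5676
Recall = TP/(TP+FN) = 21/44 = 0.4773
F1 = 2·TP/(2·TP+FP+FN) = 42/81 = 0.519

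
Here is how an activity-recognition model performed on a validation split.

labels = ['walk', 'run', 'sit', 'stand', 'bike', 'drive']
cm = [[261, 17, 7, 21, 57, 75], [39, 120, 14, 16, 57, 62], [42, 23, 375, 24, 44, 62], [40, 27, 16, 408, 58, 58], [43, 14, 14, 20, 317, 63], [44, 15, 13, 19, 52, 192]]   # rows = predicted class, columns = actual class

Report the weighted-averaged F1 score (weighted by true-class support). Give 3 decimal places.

Per-class F1 score (2·TP/(2·TP+FP+FN)):
  walk: TP=261, FP=17+7+21+57+75=177, FN=39+42+40+43+44=208 → 522/907 = 0.5755
  run: TP=120, FP=39+14+16+57+62=188, FN=17+23+27+14+15=96 → 240/524 = 0.4580
  sit: TP=375, FP=42+23+24+44+62=195, FN=7+14+16+14+13=64 → 750/1009 = 0.7433
  stand: TP=408, FP=40+27+16+58+58=199, FN=21+16+24+20+19=100 → 816/1115 = 0.7318
  bike: TP=317, FP=43+14+14+20+63=154, FN=57+57+44+58+52=268 → 634/1056 = 0.6004
  drive: TP=192, FP=44+15+13+19+52=143, FN=75+62+62+58+63=320 → 384/847 = 0.4534
Weighted-F1 score = Σ (supportᵢ/N)·F1 scoreᵢ with N=2729: (469/2729)·0.5755 + (216/2729)·0.4580 + (439/2729)·0.7433 + (508/2729)·0.7318 + (585/2729)·0.6004 + (512/2729)·0.4534 = 0.605

0.605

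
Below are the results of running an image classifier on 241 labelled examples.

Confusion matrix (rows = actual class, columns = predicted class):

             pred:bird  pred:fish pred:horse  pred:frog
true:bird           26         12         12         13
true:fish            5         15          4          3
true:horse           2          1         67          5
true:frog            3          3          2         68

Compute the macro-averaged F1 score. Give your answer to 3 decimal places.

Per-class F1 score (2·TP/(2·TP+FP+FN)):
  bird: TP=26, FP=5+2+3=10, FN=12+12+13=37 → 52/99 = 0.5253
  fish: TP=15, FP=12+1+3=16, FN=5+4+3=12 → 30/58 = 0.5172
  horse: TP=67, FP=12+4+2=18, FN=2+1+5=8 → 134/160 = 0.8375
  frog: TP=68, FP=13+3+5=21, FN=3+3+2=8 → 136/165 = 0.8242
Macro-F1 score = mean = (0.5253 + 0.5172 + 0.8375 + 0.8242) / 4 = 0.676

0.676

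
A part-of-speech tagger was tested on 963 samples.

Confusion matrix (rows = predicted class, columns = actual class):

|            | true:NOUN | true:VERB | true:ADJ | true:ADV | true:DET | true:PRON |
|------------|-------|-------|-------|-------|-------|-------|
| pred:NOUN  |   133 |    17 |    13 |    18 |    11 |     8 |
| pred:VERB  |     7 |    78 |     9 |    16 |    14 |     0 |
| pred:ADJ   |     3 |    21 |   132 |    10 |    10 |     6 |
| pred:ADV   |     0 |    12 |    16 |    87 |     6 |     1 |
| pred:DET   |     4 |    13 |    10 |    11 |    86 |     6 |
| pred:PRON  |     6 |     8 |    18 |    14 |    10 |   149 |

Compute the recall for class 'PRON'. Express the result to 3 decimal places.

0.876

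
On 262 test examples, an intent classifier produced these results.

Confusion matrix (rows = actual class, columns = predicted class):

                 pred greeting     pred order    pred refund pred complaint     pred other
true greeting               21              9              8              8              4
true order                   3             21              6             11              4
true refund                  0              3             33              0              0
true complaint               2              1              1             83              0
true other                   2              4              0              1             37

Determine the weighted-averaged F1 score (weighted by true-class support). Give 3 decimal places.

Per-class F1 score (2·TP/(2·TP+FP+FN)):
  greeting: TP=21, FP=3+0+2+2=7, FN=9+8+8+4=29 → 42/78 = 0.5385
  order: TP=21, FP=9+3+1+4=17, FN=3+6+11+4=24 → 42/83 = 0.5060
  refund: TP=33, FP=8+6+1+0=15, FN=0+3+0+0=3 → 66/84 = 0.7857
  complaint: TP=83, FP=8+11+0+1=20, FN=2+1+1+0=4 → 166/190 = 0.8737
  other: TP=37, FP=4+4+0+0=8, FN=2+4+0+1=7 → 74/89 = 0.8315
Weighted-F1 score = Σ (supportᵢ/N)·F1 scoreᵢ with N=262: (50/262)·0.5385 + (45/262)·0.5060 + (36/262)·0.7857 + (87/262)·0.8737 + (44/262)·0.8315 = 0.727

0.727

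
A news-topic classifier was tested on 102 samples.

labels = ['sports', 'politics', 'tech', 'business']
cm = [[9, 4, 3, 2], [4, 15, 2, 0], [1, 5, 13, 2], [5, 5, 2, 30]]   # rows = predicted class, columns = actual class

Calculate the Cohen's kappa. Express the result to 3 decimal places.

0.531

Observed agreement pₒ = trace/N = 67/102 = 0.6569
Expected agreement pₑ = Σ (rowᵢ·colᵢ)/N² = (19·18 + 29·21 + 20·21 + 34·42)/102² = 0.2690
κ = (pₒ − pₑ)/(1 − pₑ) = (0.6569 − 0.2690)/(1 − 0.2690) = 0.531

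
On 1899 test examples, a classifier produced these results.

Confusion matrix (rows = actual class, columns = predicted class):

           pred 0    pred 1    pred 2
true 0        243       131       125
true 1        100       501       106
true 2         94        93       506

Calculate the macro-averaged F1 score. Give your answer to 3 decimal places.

0.642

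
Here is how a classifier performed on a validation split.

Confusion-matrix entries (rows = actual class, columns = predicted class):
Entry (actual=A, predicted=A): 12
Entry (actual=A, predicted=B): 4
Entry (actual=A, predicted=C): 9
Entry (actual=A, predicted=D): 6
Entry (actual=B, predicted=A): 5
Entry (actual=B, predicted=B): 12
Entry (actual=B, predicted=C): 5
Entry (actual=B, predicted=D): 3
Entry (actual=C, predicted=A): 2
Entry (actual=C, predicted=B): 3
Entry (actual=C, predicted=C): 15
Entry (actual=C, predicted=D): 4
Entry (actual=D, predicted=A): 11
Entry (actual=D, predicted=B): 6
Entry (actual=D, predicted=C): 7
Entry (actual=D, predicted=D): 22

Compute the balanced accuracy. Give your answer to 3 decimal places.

Balanced accuracy = mean of per-class recall.
  A: recall = 12/31 = 0.3871
  B: recall = 12/25 = 0.4800
  C: recall = 15/24 = 0.6250
  D: recall = 22/46 = 0.4783
Mean = (0.3871 + 0.4800 + 0.6250 + 0.4783) / 4 = 0.493

0.493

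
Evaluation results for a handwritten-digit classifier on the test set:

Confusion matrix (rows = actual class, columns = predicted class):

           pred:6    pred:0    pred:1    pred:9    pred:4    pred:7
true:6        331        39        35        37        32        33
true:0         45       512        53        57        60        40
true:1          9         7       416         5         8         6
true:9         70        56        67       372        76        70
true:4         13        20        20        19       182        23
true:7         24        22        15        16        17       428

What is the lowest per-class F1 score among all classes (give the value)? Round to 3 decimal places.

Per-class F1 score (2·TP/(2·TP+FP+FN)):
  6: TP=331, FP=45+9+70+13+24=161, FN=39+35+37+32+33=176 → 662/999 = 0.6627
  0: TP=512, FP=39+7+56+20+22=144, FN=45+53+57+60+40=255 → 1024/1423 = 0.7196
  1: TP=416, FP=35+53+67+20+15=190, FN=9+7+5+8+6=35 → 832/1057 = 0.7871
  9: TP=372, FP=37+57+5+19+16=134, FN=70+56+67+76+70=339 → 744/1217 = 0.6113
  4: TP=182, FP=32+60+8+76+17=193, FN=13+20+20+19+23=95 → 364/652 = 0.5583
  7: TP=428, FP=33+40+6+70+23=172, FN=24+22+15+16+17=94 → 856/1122 = 0.7629
Lowest is class '4' with F1 score = 0.558.

0.558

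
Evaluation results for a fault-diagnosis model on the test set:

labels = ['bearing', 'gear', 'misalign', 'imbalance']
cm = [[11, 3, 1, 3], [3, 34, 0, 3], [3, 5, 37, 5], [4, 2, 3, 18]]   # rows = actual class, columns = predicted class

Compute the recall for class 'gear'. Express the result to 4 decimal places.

0.8500

Take TP from the diagonal, FP from the rest of the 'gear' prediction marginal, FN from the rest of the 'gear' actual marginal.
recall = TP/(TP+FN).
gear: TP=34, FN=3+0+3=6 → 34/40 = 0.85000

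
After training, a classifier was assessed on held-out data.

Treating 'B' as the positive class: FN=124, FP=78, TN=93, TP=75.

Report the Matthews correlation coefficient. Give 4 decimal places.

MCC = (TP·TN − FP·FN) / √((TP+FP)(TP+FN)(TN+FP)(TN+FN))
Numerator = 75·93 − 78·124 = -2697
Denominator = √(153·199·171·217) = √1129796829 = 33612.4505
MCC = -2697 / 33612.4505 = -0.0802

-0.0802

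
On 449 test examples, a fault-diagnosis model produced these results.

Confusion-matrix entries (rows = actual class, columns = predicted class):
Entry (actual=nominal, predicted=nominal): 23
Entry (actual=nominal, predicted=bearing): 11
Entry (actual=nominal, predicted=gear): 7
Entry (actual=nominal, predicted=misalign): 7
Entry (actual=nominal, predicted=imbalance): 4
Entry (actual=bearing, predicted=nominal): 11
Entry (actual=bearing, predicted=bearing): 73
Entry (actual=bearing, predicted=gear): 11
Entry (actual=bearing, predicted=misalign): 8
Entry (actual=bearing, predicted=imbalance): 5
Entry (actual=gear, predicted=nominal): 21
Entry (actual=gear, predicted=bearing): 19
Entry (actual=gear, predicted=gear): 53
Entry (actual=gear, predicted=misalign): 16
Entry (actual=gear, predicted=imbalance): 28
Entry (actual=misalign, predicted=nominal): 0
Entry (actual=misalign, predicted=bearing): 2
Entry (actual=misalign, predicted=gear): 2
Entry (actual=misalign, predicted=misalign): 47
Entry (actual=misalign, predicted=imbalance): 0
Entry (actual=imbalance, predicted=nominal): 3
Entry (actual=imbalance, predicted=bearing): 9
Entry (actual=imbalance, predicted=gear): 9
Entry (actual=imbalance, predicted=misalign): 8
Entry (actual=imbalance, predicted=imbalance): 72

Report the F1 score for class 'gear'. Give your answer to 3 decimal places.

Take TP from the diagonal, FP from the rest of the 'gear' prediction marginal, FN from the rest of the 'gear' actual marginal.
F1 score = 2·TP/(2·TP+FP+FN).
gear: TP=53, FP=7+11+2+9=29, FN=21+19+16+28=84 → 106/219 = 0.4840

0.484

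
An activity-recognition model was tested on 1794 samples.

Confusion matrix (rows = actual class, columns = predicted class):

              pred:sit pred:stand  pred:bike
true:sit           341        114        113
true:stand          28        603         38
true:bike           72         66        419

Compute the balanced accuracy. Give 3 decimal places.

0.751

Balanced accuracy = mean of per-class recall.
  sit: recall = 341/568 = 0.6004
  stand: recall = 603/669 = 0.9013
  bike: recall = 419/557 = 0.7522
Mean = (0.6004 + 0.9013 + 0.7522) / 3 = 0.751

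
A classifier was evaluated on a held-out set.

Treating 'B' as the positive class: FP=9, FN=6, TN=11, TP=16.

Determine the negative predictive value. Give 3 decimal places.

0.647

NPV = TN/(TN+FN) = 11/(11+6) = 0.647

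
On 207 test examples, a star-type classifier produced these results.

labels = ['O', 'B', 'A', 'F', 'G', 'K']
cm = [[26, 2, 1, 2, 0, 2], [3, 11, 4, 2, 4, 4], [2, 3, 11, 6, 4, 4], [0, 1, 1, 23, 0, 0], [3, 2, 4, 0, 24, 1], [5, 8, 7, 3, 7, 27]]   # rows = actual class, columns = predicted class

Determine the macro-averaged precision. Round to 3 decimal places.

Per-class precision (TP/(TP+FP)):
  O: TP=26, FP=3+2+0+3+5=13 → 26/39 = 0.6667
  B: TP=11, FP=2+3+1+2+8=16 → 11/27 = 0.4074
  A: TP=11, FP=1+4+1+4+7=17 → 11/28 = 0.3929
  F: TP=23, FP=2+2+6+0+3=13 → 23/36 = 0.6389
  G: TP=24, FP=0+4+4+0+7=15 → 24/39 = 0.6154
  K: TP=27, FP=2+4+4+0+1=11 → 27/38 = 0.7105
Macro-precision = mean = (0.6667 + 0.4074 + 0.3929 + 0.6389 + 0.6154 + 0.7105) / 6 = 0.572

0.572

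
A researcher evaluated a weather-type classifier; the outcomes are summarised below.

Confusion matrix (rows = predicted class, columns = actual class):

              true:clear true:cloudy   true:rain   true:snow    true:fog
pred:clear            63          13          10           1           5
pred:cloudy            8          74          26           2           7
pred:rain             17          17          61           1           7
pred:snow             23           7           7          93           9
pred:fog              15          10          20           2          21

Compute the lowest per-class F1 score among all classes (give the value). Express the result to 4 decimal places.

Per-class F1 score (2·TP/(2·TP+FP+FN)):
  clear: TP=63, FP=13+10+1+5=29, FN=8+17+23+15=63 → 126/218 = 0.57798
  cloudy: TP=74, FP=8+26+2+7=43, FN=13+17+7+10=47 → 148/238 = 0.62185
  rain: TP=61, FP=17+17+1+7=42, FN=10+26+7+20=63 → 122/227 = 0.53744
  snow: TP=93, FP=23+7+7+9=46, FN=1+2+1+2=6 → 186/238 = 0.78151
  fog: TP=21, FP=15+10+20+2=47, FN=5+7+7+9=28 → 42/117 = 0.35897
Lowest is class 'fog' with F1 score = 0.3590.

0.3590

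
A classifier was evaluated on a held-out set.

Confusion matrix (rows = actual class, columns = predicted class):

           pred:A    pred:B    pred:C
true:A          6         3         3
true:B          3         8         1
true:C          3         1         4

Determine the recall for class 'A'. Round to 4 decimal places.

recall = TP/(TP+FN).
A: TP=6, FN=3+3=6 → 6/12 = 0.50000

0.5000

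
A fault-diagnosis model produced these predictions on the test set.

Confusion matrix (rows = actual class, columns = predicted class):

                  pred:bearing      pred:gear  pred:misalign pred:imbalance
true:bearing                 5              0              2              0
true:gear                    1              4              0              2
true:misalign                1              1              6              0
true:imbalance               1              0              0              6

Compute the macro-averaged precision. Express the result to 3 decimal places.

Per-class precision (TP/(TP+FP)):
  bearing: TP=5, FP=1+1+1=3 → 5/8 = 0.6250
  gear: TP=4, FP=0+1+0=1 → 4/5 = 0.8000
  misalign: TP=6, FP=2+0+0=2 → 6/8 = 0.7500
  imbalance: TP=6, FP=0+2+0=2 → 6/8 = 0.7500
Macro-precision = mean = (0.6250 + 0.8000 + 0.7500 + 0.7500) / 4 = 0.731

0.731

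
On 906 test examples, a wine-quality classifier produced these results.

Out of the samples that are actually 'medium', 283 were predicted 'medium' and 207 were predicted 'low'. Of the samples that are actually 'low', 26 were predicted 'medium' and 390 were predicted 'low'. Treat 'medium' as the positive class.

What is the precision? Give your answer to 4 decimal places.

0.9159

Precision = TP/(TP+FP) = 283/(283+26) = 283/309 = 0.9159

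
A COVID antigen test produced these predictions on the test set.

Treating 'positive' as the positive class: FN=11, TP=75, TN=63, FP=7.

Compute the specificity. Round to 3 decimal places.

Specificity = TN/(TN+FP) = 63/(63+7) = 0.900

0.900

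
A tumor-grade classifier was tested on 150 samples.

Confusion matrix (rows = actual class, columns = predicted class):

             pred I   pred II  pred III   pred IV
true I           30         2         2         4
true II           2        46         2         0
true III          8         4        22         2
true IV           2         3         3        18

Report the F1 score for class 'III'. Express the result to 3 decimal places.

0.677

Treat 'III' as positive and all other classes as negative.
F1 score = 2·TP/(2·TP+FP+FN).
III: TP=22, FP=2+2+3=7, FN=8+4+2=14 → 44/65 = 0.6769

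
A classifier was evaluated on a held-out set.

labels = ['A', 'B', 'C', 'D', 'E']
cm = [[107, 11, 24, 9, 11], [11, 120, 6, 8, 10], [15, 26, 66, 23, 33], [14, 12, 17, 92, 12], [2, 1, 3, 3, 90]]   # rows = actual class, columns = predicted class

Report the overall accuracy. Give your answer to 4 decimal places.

Accuracy = trace / total = (107+120+66+92+90=475) / 726 = 475/726 = 0.6543

0.6543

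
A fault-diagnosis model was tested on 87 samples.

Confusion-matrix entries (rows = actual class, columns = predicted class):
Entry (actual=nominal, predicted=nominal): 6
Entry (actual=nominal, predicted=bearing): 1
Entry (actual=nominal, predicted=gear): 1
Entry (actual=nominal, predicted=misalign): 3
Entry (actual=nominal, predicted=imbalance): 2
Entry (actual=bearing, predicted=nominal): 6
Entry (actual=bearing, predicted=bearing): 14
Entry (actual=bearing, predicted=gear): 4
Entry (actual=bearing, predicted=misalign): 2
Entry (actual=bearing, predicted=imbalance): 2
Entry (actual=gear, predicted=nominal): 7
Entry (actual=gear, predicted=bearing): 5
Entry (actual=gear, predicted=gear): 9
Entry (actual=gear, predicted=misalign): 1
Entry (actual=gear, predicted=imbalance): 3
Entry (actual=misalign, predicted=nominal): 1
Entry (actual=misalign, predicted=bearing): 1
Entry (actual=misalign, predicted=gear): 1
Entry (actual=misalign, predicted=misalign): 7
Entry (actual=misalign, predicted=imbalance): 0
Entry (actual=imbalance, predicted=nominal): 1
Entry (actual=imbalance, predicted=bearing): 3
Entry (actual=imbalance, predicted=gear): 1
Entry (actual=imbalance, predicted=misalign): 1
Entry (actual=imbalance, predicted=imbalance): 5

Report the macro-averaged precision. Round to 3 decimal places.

Per-class precision (TP/(TP+FP)):
  nominal: TP=6, FP=6+7+1+1=15 → 6/21 = 0.2857
  bearing: TP=14, FP=1+5+1+3=10 → 14/24 = 0.5833
  gear: TP=9, FP=1+4+1+1=7 → 9/16 = 0.5625
  misalign: TP=7, FP=3+2+1+1=7 → 7/14 = 0.5000
  imbalance: TP=5, FP=2+2+3+0=7 → 5/12 = 0.4167
Macro-precision = mean = (0.2857 + 0.5833 + 0.5625 + 0.5000 + 0.4167) / 5 = 0.470

0.470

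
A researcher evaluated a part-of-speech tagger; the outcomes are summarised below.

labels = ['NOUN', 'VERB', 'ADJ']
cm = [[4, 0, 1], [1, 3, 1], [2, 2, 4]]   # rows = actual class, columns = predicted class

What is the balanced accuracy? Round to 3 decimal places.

Balanced accuracy = mean of per-class recall.
  NOUN: recall = 4/5 = 0.8000
  VERB: recall = 3/5 = 0.6000
  ADJ: recall = 4/8 = 0.5000
Mean = (0.8000 + 0.6000 + 0.5000) / 3 = 0.633

0.633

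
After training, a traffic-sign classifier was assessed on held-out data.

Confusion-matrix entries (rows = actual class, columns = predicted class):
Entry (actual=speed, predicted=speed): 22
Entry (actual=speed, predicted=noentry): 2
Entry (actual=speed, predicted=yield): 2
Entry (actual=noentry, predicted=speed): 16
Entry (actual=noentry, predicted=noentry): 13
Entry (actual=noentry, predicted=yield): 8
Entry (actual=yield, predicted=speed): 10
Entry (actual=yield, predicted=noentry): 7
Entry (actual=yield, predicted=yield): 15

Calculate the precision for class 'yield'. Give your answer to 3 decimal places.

One-vs-rest for 'yield': TP = diagonal; FP = other classes predicted 'yield'; FN = 'yield' predicted as other.
precision = TP/(TP+FP).
yield: TP=15, FP=2+8=10 → 15/25 = 0.6000

0.600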